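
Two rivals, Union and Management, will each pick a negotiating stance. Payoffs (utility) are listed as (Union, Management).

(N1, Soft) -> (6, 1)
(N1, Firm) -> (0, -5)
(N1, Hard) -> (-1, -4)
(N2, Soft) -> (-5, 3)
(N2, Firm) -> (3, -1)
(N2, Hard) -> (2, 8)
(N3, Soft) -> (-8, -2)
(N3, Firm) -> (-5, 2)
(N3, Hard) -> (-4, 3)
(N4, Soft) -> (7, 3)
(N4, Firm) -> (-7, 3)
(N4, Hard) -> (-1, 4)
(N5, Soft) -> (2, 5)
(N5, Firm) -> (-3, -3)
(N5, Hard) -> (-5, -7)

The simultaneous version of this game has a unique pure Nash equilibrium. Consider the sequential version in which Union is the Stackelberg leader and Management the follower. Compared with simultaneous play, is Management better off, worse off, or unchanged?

Solve by backward induction (Union leads).
- N1: BR = Soft, leader payoff 6.
- N2: BR = Hard, leader payoff 2.
- N3: BR = Hard, leader payoff -4.
- N4: BR = Hard, leader payoff -1.
- N5: BR = Soft, leader payoff 2.
Among 6, 2, -4, -1, 2, the best is 6 at N1. Subgame-perfect outcome: (N1, Soft) with payoffs (6, 1).
Under simultaneous play:
Union's best replies: Soft→N4; Firm→N2; Hard→N2.
Management's best replies: N1→Soft; N2→Hard; N3→Hard; N4→Hard; N5→Soft.
Only (N2, Hard) has each player best-responding; Nash payoffs (2, 8).
Management earns 1 sequentially versus 8 at the Nash outcome: worse off.

worse off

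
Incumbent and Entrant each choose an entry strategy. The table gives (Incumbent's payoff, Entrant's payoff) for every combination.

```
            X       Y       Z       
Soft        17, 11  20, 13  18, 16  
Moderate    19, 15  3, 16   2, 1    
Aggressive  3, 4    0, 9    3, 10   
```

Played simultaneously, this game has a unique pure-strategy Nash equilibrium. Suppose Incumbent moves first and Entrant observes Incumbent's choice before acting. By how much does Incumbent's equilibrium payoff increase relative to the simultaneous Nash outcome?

0

Solve by backward induction (Incumbent leads).
- Soft: Entrant compares 11, 13, 16 and picks Z; Incumbent would get 18.
- Moderate: Entrant compares 15, 16, 1 and picks Y; Incumbent would get 3.
- Aggressive: Entrant compares 4, 9, 10 and picks Z; Incumbent would get 3.
Among 18, 3, 3, the best is 18 at Soft. Subgame-perfect outcome: (Soft, Z) with payoffs (18, 16).
For the simultaneous game, intersect best replies.
Incumbent's best replies: X→Moderate; Y→Soft; Z→Soft.
Entrant's best replies: Soft→Z; Moderate→Y; Aggressive→Z.
Only (Soft, Z) has each player best-responding; Nash payoffs (18, 16).
Incumbent's commitment gain: 18 − 18 = 0.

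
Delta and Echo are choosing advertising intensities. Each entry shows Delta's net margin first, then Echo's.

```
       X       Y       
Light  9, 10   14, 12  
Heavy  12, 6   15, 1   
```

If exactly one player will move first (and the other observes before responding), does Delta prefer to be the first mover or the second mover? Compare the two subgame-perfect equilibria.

If Delta leads: Echo's best replies are Light→Y, Heavy→X; Delta's induced payoffs 14, 12; outcome (Light, Y), payoffs (14, 12).
If Echo leads: Delta's best replies are X→Heavy, Y→Heavy; Echo's induced payoffs 6, 1; outcome (Heavy, X), payoffs (12, 6).
Delta gets 14 moving first and 12 moving second, so Delta prefers to move first.

first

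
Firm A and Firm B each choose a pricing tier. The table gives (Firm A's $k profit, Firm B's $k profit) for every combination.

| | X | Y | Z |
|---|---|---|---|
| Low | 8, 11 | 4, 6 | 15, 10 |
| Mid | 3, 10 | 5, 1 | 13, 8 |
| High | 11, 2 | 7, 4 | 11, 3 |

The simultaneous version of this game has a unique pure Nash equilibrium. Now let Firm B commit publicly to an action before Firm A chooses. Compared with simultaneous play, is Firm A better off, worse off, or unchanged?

Solve by backward induction (Firm B leads).
- X → Firm A plays High (best of 8, 3, 11); Firm B gets 2.
- Y → Firm A plays High (best of 4, 5, 7); Firm B gets 4.
- Z → Firm A plays Low (best of 15, 13, 11); Firm B gets 10.
Maximizing over 2, 4, 10, Firm B chooses Z. Subgame-perfect outcome: (Low, Z) with payoffs (15, 10).
Now find the simultaneous Nash equilibrium.
Firm A's best replies: X→High; Y→High; Z→Low.
Firm B's best replies: Low→X; Mid→X; High→Y.
The unique mutual best reply is (High, Y), giving (7, 4).
Firm A earns 15 sequentially versus 7 at the Nash outcome: better off.

better off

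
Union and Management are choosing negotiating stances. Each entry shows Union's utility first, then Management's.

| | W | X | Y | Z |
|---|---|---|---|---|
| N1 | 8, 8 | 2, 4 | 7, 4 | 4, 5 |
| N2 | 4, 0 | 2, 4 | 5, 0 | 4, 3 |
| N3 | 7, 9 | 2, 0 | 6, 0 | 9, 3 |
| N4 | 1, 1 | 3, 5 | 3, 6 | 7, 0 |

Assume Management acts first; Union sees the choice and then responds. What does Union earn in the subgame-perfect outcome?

Union best-responds to each possible Management move:
- W → Union plays N1 (best of 8, 4, 7, 1); Management gets 8.
- X → Union plays N4 (best of 2, 2, 2, 3); Management gets 5.
- Y → Union plays N1 (best of 7, 5, 6, 3); Management gets 4.
- Z → Union plays N3 (best of 4, 4, 9, 7); Management gets 3.
Management's induced payoffs are 8, 5, 4, 3, so Management commits to W. Subgame-perfect outcome: (N1, W) with payoffs (8, 8).

8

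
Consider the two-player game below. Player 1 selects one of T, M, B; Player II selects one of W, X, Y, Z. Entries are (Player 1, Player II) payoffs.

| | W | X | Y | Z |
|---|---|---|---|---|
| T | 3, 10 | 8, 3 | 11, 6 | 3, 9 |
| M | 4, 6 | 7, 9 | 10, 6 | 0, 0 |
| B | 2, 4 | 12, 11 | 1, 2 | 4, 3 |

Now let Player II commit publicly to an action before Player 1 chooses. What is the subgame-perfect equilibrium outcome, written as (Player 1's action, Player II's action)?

(B, X)

Player 1 best-responds to each possible Player II move:
- W: Player 1 compares 3, 4, 2 and picks M; Player II would get 6.
- X: Player 1 compares 8, 7, 12 and picks B; Player II would get 11.
- Y: Player 1 compares 11, 10, 1 and picks T; Player II would get 6.
- Z: Player 1 compares 3, 0, 4 and picks B; Player II would get 3.
Maximizing over 6, 11, 6, 3, Player II chooses X. Subgame-perfect outcome: (B, X) with payoffs (12, 11).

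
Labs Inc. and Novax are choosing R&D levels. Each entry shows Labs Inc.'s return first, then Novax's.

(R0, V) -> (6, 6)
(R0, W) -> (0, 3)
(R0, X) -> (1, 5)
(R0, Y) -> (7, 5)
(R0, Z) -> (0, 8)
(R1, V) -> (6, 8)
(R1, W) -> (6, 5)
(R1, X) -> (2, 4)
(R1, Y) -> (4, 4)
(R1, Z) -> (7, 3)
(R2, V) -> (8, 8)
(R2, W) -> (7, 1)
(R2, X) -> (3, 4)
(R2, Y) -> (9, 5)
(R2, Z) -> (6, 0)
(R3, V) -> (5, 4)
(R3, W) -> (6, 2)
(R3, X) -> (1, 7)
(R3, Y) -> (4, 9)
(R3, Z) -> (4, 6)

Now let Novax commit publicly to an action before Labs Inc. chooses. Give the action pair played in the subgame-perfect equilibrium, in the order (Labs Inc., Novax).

(R2, V)

Solve by backward induction (Novax leads).
- V: BR = R2, leader payoff 8.
- W: BR = R2, leader payoff 1.
- X: BR = R2, leader payoff 4.
- Y: BR = R2, leader payoff 5.
- Z: BR = R1, leader payoff 3.
Maximizing over 8, 1, 4, 5, 3, Novax chooses V. Subgame-perfect outcome: (R2, V) with payoffs (8, 8).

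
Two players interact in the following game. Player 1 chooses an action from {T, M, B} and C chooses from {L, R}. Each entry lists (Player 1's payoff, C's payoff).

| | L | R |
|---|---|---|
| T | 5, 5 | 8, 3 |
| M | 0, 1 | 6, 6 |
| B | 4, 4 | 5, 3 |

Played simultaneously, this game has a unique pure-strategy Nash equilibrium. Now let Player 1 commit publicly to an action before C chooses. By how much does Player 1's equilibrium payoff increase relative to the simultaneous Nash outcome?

1

C best-responds to each possible Player 1 move:
- T: C compares 5, 3 and picks L; Player 1 would get 5.
- M: C compares 1, 6 and picks R; Player 1 would get 6.
- B: C compares 4, 3 and picks L; Player 1 would get 4.
Player 1's induced payoffs are 5, 6, 4, so Player 1 commits to M. Subgame-perfect outcome: (M, R) with payoffs (6, 6).
For the simultaneous game, intersect best replies.
Player 1's best replies: L→T; R→T.
C's best replies: T→L; M→R; B→L.
The unique mutual best reply is (T, L), giving (5, 5).
Player 1's commitment gain: 6 − 5 = 1.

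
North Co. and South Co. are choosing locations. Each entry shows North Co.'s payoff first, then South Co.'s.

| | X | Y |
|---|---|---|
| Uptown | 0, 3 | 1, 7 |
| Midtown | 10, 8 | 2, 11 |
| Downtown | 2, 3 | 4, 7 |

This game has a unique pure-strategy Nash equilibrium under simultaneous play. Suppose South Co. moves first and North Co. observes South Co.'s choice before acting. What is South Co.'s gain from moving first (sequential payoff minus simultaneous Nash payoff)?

1

Work backward from North Co.'s decision.
- X → North Co. plays Midtown (best of 0, 10, 2); South Co. gets 8.
- Y → North Co. plays Downtown (best of 1, 2, 4); South Co. gets 7.
Maximizing over 8, 7, South Co. chooses X. Subgame-perfect outcome: (Midtown, X) with payoffs (10, 8).
For the simultaneous game, intersect best replies.
North Co.'s best replies: X→Midtown; Y→Downtown.
South Co.'s best replies: Uptown→Y; Midtown→Y; Downtown→Y.
The unique mutual best reply is (Downtown, Y), giving (4, 7).
South Co.'s commitment gain: 8 − 7 = 1.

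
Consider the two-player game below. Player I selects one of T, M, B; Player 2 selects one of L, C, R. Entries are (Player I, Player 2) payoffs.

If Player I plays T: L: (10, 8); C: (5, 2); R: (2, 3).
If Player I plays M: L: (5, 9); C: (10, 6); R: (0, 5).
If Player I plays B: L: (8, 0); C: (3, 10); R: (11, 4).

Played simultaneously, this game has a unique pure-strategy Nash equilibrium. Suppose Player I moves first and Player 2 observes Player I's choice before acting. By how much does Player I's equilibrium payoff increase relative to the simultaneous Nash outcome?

Player 2 best-responds to each possible Player I move:
- T → Player 2 plays L (best of 8, 2, 3); Player I gets 10.
- M → Player 2 plays L (best of 9, 6, 5); Player I gets 5.
- B → Player 2 plays C (best of 0, 10, 4); Player I gets 3.
Among 10, 5, 3, the best is 10 at T. Subgame-perfect outcome: (T, L) with payoffs (10, 8).
For the simultaneous game, intersect best replies.
Player I's best replies: L→T; C→M; R→B.
Player 2's best replies: T→L; M→L; B→C.
Only (T, L) has each player best-responding; Nash payoffs (10, 8).
Player I's commitment gain: 10 − 10 = 0.

0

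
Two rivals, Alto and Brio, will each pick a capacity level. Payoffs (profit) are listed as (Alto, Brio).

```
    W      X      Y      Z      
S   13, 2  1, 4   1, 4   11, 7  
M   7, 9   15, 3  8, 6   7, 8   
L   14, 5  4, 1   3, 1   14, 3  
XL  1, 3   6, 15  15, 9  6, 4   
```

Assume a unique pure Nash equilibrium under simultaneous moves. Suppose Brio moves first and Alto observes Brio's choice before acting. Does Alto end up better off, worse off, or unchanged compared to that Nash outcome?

Alto best-responds to each possible Brio move:
- W: Alto compares 13, 7, 14, 1 and picks L; Brio would get 5.
- X: Alto compares 1, 15, 4, 6 and picks M; Brio would get 3.
- Y: Alto compares 1, 8, 3, 15 and picks XL; Brio would get 9.
- Z: Alto compares 11, 7, 14, 6 and picks L; Brio would get 3.
Maximizing over 5, 3, 9, 3, Brio chooses Y. Subgame-perfect outcome: (XL, Y) with payoffs (15, 9).
Now find the simultaneous Nash equilibrium.
Alto's best replies: W→L; X→M; Y→XL; Z→L.
Brio's best replies: S→Z; M→W; L→W; XL→X.
Only (L, W) has each player best-responding; Nash payoffs (14, 5).
Alto earns 15 sequentially versus 14 at the Nash outcome: better off.

better off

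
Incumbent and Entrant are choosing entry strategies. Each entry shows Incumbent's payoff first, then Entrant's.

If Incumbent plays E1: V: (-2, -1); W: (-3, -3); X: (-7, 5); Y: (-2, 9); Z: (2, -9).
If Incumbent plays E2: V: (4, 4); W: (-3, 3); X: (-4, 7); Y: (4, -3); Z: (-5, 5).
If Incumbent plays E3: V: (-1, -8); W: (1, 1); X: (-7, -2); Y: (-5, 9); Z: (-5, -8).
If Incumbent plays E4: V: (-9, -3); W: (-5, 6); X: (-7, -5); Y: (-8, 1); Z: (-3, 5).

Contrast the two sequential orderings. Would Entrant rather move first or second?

If Incumbent leads: Entrant's best replies are E1→Y, E2→X, E3→Y, E4→W; Incumbent's induced payoffs -2, -4, -5, -5; outcome (E1, Y), payoffs (-2, 9).
If Entrant leads: Incumbent's best replies are V→E2, W→E3, X→E2, Y→E2, Z→E1; Entrant's induced payoffs 4, 1, 7, -3, -9; outcome (E2, X), payoffs (-4, 7).
Entrant gets 7 moving first and 9 moving second, so Entrant prefers to move second.

second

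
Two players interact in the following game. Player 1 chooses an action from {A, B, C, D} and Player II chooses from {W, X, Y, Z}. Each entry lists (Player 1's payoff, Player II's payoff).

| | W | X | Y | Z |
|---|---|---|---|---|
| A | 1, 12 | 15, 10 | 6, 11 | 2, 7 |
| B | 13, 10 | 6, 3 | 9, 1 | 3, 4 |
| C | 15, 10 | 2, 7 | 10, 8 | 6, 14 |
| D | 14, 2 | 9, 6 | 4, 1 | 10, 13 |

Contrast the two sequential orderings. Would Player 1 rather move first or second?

If Player 1 leads: Player II's best replies are A→W, B→W, C→Z, D→Z; Player 1's induced payoffs 1, 13, 6, 10; outcome (B, W), payoffs (13, 10).
If Player II leads: Player 1's best replies are W→C, X→A, Y→C, Z→D; Player II's induced payoffs 10, 10, 8, 13; outcome (D, Z), payoffs (10, 13).
Player 1 gets 13 moving first and 10 moving second, so Player 1 prefers to move first.

first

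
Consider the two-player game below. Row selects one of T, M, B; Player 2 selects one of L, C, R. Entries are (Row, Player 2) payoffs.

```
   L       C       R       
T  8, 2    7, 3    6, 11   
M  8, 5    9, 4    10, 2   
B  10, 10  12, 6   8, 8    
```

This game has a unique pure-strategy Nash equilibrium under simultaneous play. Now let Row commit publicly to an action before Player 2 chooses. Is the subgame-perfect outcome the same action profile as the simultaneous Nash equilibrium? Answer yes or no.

Work backward from Player 2's decision.
- T: BR = R, leader payoff 6.
- M: BR = L, leader payoff 8.
- B: BR = L, leader payoff 10.
Maximizing over 6, 8, 10, Row chooses B. Subgame-perfect outcome: (B, L) with payoffs (10, 10).
Under simultaneous play:
Row's best replies: L→B; C→B; R→M.
Player 2's best replies: T→R; M→L; B→L.
Only (B, L) has each player best-responding; Nash payoffs (10, 10).
Sequential outcome (B, L) coincides with the Nash profile (B, L).

yes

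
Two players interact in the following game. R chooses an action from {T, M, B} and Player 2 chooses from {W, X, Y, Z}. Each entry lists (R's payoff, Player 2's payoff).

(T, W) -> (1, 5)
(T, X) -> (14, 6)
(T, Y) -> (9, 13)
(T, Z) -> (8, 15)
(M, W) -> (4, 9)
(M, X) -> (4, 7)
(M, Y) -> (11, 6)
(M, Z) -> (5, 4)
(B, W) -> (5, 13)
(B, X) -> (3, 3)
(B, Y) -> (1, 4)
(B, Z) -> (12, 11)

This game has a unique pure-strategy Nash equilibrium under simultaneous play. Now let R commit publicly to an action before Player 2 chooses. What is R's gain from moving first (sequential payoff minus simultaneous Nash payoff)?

3

Backward induction with R moving first.
- T: BR = Z, leader payoff 8.
- M: BR = W, leader payoff 4.
- B: BR = W, leader payoff 5.
Among 8, 4, 5, the best is 8 at T. Subgame-perfect outcome: (T, Z) with payoffs (8, 15).
For the simultaneous game, intersect best replies.
R's best replies: W→B; X→T; Y→M; Z→B.
Player 2's best replies: T→Z; M→W; B→W.
The unique mutual best reply is (B, W), giving (5, 13).
R's commitment gain: 8 − 5 = 3.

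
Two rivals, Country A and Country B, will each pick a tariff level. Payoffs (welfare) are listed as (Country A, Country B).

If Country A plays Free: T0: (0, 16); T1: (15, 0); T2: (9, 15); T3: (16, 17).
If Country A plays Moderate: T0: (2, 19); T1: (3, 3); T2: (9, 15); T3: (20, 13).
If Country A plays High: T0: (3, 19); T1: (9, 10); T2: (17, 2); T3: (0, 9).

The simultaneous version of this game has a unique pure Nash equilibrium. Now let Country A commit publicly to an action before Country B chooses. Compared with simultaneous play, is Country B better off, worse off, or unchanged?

Work backward from Country B's decision.
- Free → Country B plays T3 (best of 16, 0, 15, 17); Country A gets 16.
- Moderate → Country B plays T0 (best of 19, 3, 15, 13); Country A gets 2.
- High → Country B plays T0 (best of 19, 10, 2, 9); Country A gets 3.
Among 16, 2, 3, the best is 16 at Free. Subgame-perfect outcome: (Free, T3) with payoffs (16, 17).
For the simultaneous game, intersect best replies.
Country A's best replies: T0→High; T1→Free; T2→High; T3→Moderate.
Country B's best replies: Free→T3; Moderate→T0; High→T0.
The unique mutual best reply is (High, T0), giving (3, 19).
Country B earns 17 sequentially versus 19 at the Nash outcome: worse off.

worse off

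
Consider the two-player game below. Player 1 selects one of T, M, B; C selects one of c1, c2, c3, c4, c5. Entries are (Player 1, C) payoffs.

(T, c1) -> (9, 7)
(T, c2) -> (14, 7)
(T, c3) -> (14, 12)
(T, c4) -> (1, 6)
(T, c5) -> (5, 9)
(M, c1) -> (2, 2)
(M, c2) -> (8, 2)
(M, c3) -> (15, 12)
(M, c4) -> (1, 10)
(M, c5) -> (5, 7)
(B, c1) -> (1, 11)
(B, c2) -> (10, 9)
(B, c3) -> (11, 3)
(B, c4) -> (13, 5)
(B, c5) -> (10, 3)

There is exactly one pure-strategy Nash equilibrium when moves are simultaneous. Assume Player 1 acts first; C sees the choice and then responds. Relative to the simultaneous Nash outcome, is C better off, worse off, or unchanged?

unchanged

Solve by backward induction (Player 1 leads).
- T: C compares 7, 7, 12, 6, 9 and picks c3; Player 1 would get 14.
- M: C compares 2, 2, 12, 10, 7 and picks c3; Player 1 would get 15.
- B: C compares 11, 9, 3, 5, 3 and picks c1; Player 1 would get 1.
Player 1's induced payoffs are 14, 15, 1, so Player 1 commits to M. Subgame-perfect outcome: (M, c3) with payoffs (15, 12).
For the simultaneous game, intersect best replies.
Player 1's best replies: c1→T; c2→T; c3→M; c4→B; c5→B.
C's best replies: T→c3; M→c3; B→c1.
The unique mutual best reply is (M, c3), giving (15, 12).
C earns 12 sequentially versus 12 at the Nash outcome: unchanged.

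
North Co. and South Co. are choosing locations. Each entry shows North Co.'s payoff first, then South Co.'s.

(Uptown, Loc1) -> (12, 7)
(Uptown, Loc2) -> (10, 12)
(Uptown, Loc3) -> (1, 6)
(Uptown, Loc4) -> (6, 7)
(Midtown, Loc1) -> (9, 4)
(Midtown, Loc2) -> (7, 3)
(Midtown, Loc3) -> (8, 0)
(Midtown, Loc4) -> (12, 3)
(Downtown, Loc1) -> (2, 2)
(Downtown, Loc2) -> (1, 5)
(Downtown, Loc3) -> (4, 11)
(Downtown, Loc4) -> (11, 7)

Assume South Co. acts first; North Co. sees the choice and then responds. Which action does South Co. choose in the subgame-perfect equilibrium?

North Co. best-responds to each possible South Co. move:
- Loc1 → North Co. plays Uptown (best of 12, 9, 2); South Co. gets 7.
- Loc2 → North Co. plays Uptown (best of 10, 7, 1); South Co. gets 12.
- Loc3 → North Co. plays Midtown (best of 1, 8, 4); South Co. gets 0.
- Loc4 → North Co. plays Midtown (best of 6, 12, 11); South Co. gets 3.
South Co.'s induced payoffs are 7, 12, 0, 3, so South Co. commits to Loc2. Subgame-perfect outcome: (Uptown, Loc2) with payoffs (10, 12).

Loc2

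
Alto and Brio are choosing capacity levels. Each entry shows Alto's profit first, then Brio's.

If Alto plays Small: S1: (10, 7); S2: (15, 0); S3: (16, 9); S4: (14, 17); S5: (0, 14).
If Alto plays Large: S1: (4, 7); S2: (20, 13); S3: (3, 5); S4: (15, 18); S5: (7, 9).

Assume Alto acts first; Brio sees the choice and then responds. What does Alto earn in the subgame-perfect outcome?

Backward induction with Alto moving first.
- Small → Brio plays S4 (best of 7, 0, 9, 17, 14); Alto gets 14.
- Large → Brio plays S4 (best of 7, 13, 5, 18, 9); Alto gets 15.
Maximizing over 14, 15, Alto chooses Large. Subgame-perfect outcome: (Large, S4) with payoffs (15, 18).

15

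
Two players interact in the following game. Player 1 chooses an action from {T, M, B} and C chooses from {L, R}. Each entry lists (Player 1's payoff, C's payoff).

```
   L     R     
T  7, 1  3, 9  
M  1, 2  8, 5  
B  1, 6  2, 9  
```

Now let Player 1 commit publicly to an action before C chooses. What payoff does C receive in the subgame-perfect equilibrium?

5

Backward induction with Player 1 moving first.
- T: C compares 1, 9 and picks R; Player 1 would get 3.
- M: C compares 2, 5 and picks R; Player 1 would get 8.
- B: C compares 6, 9 and picks R; Player 1 would get 2.
Among 3, 8, 2, the best is 8 at M. Subgame-perfect outcome: (M, R) with payoffs (8, 5).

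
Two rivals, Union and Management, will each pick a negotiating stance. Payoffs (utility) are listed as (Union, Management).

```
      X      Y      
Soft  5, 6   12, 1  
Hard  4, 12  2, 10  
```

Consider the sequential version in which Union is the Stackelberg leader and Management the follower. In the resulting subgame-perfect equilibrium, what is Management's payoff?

Backward induction with Union moving first.
- Soft: Management compares 6, 1 and picks X; Union would get 5.
- Hard: Management compares 12, 10 and picks X; Union would get 4.
Union's induced payoffs are 5, 4, so Union commits to Soft. Subgame-perfect outcome: (Soft, X) with payoffs (5, 6).

6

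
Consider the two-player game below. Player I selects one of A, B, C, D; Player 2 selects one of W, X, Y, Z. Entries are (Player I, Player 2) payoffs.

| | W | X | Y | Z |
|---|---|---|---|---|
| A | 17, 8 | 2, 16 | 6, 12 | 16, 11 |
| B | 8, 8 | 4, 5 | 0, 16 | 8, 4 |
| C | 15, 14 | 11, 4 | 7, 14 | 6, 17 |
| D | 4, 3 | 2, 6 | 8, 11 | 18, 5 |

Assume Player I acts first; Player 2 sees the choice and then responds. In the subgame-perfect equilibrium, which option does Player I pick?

Work backward from Player 2's decision.
- A: BR = X, leader payoff 2.
- B: BR = Y, leader payoff 0.
- C: BR = Z, leader payoff 6.
- D: BR = Y, leader payoff 8.
Maximizing over 2, 0, 6, 8, Player I chooses D. Subgame-perfect outcome: (D, Y) with payoffs (8, 11).

D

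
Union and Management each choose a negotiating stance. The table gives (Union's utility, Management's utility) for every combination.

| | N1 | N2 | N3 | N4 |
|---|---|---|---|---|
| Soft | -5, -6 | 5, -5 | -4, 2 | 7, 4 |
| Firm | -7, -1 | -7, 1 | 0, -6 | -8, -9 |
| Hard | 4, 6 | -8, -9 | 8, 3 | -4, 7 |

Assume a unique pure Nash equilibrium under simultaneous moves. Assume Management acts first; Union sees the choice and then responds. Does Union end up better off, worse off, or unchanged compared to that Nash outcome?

Solve by backward induction (Management leads).
- N1: BR = Hard, leader payoff 6.
- N2: BR = Soft, leader payoff -5.
- N3: BR = Hard, leader payoff 3.
- N4: BR = Soft, leader payoff 4.
Among 6, -5, 3, 4, the best is 6 at N1. Subgame-perfect outcome: (Hard, N1) with payoffs (4, 6).
Under simultaneous play:
Union's best replies: N1→Hard; N2→Soft; N3→Hard; N4→Soft.
Management's best replies: Soft→N4; Firm→N2; Hard→N4.
The unique mutual best reply is (Soft, N4), giving (7, 4).
Union earns 4 sequentially versus 7 at the Nash outcome: worse off.

worse off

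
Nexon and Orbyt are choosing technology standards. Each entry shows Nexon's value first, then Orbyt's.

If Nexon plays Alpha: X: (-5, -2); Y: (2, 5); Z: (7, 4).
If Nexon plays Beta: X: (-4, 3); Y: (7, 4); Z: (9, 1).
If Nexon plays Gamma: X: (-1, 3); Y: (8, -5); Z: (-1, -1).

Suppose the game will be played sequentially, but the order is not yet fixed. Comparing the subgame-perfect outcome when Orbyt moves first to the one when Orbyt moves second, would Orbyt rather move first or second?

If Nexon leads: Orbyt's best replies are Alpha→Y, Beta→Y, Gamma→X; Nexon's induced payoffs 2, 7, -1; outcome (Beta, Y), payoffs (7, 4).
If Orbyt leads: Nexon's best replies are X→Gamma, Y→Gamma, Z→Beta; Orbyt's induced payoffs 3, -5, 1; outcome (Gamma, X), payoffs (-1, 3).
Orbyt gets 3 moving first and 4 moving second, so Orbyt prefers to move second.

second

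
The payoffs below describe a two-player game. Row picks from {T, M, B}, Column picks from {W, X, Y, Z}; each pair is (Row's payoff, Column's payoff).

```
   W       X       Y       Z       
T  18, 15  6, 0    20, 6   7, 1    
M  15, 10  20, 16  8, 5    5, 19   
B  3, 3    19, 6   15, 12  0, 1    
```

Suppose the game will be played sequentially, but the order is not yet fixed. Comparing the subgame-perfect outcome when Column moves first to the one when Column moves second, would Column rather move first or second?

If Row leads: Column's best replies are T→W, M→Z, B→Y; Row's induced payoffs 18, 5, 15; outcome (T, W), payoffs (18, 15).
If Column leads: Row's best replies are W→T, X→M, Y→T, Z→T; Column's induced payoffs 15, 16, 6, 1; outcome (M, X), payoffs (20, 16).
Column gets 16 moving first and 15 moving second, so Column prefers to move first.

first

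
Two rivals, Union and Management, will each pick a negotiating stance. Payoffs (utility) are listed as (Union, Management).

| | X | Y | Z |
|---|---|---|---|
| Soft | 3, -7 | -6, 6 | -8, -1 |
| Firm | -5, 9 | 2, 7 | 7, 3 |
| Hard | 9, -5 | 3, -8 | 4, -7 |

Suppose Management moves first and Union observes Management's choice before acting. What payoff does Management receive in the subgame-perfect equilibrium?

3

Backward induction with Management moving first.
- X → Union plays Hard (best of 3, -5, 9); Management gets -5.
- Y → Union plays Hard (best of -6, 2, 3); Management gets -8.
- Z → Union plays Firm (best of -8, 7, 4); Management gets 3.
Among -5, -8, 3, the best is 3 at Z. Subgame-perfect outcome: (Firm, Z) with payoffs (7, 3).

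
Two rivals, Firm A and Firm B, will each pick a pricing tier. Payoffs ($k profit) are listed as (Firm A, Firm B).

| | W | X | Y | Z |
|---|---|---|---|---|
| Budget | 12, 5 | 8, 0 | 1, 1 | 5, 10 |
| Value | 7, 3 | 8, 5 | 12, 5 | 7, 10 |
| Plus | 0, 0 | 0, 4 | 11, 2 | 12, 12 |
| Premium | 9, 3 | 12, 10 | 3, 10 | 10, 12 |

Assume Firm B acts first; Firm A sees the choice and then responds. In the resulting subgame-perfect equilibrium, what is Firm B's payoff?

Solve by backward induction (Firm B leads).
- W: BR = Budget, leader payoff 5.
- X: BR = Premium, leader payoff 10.
- Y: BR = Value, leader payoff 5.
- Z: BR = Plus, leader payoff 12.
Among 5, 10, 5, 12, the best is 12 at Z. Subgame-perfect outcome: (Plus, Z) with payoffs (12, 12).

12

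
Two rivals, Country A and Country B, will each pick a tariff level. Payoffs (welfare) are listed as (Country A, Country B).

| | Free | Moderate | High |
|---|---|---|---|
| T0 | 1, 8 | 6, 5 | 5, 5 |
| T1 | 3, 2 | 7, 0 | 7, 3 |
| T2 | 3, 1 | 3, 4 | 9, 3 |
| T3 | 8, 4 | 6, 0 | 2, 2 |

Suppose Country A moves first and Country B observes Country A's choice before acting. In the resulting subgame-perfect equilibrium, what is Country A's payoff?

8

Work backward from Country B's decision.
- T0: Country B compares 8, 5, 5 and picks Free; Country A would get 1.
- T1: Country B compares 2, 0, 3 and picks High; Country A would get 7.
- T2: Country B compares 1, 4, 3 and picks Moderate; Country A would get 3.
- T3: Country B compares 4, 0, 2 and picks Free; Country A would get 8.
Among 1, 7, 3, 8, the best is 8 at T3. Subgame-perfect outcome: (T3, Free) with payoffs (8, 4).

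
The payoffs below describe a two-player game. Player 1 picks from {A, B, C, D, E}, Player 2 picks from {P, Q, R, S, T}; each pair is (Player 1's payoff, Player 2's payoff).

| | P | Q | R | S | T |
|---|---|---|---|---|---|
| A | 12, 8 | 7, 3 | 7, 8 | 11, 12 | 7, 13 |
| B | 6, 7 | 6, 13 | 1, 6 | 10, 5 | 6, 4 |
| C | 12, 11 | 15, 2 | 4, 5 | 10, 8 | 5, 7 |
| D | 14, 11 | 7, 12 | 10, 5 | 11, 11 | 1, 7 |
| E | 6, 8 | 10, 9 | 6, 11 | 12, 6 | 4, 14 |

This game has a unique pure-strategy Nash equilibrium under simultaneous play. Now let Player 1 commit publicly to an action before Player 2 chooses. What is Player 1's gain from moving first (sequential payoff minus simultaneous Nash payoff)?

5

Solve by backward induction (Player 1 leads).
- A: BR = T, leader payoff 7.
- B: BR = Q, leader payoff 6.
- C: BR = P, leader payoff 12.
- D: BR = Q, leader payoff 7.
- E: BR = T, leader payoff 4.
Maximizing over 7, 6, 12, 7, 4, Player 1 chooses C. Subgame-perfect outcome: (C, P) with payoffs (12, 11).
For the simultaneous game, intersect best replies.
Player 1's best replies: P→D; Q→C; R→D; S→E; T→A.
Player 2's best replies: A→T; B→Q; C→P; D→Q; E→T.
The unique mutual best reply is (A, T), giving (7, 13).
Player 1's commitment gain: 12 − 7 = 5.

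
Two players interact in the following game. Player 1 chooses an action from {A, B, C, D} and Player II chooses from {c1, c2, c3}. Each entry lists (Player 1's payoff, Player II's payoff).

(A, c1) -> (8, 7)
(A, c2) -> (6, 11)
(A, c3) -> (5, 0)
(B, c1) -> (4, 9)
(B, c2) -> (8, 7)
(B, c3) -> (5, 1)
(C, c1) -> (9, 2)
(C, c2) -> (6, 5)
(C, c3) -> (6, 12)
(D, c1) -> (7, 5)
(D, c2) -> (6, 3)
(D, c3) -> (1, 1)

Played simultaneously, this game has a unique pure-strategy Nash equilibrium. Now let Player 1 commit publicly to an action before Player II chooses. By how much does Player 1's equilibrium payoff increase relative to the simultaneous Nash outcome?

Player II best-responds to each possible Player 1 move:
- A: Player II compares 7, 11, 0 and picks c2; Player 1 would get 6.
- B: Player II compares 9, 7, 1 and picks c1; Player 1 would get 4.
- C: Player II compares 2, 5, 12 and picks c3; Player 1 would get 6.
- D: Player II compares 5, 3, 1 and picks c1; Player 1 would get 7.
Player 1's induced payoffs are 6, 4, 6, 7, so Player 1 commits to D. Subgame-perfect outcome: (D, c1) with payoffs (7, 5).
For the simultaneous game, intersect best replies.
Player 1's best replies: c1→C; c2→B; c3→C.
Player II's best replies: A→c2; B→c1; C→c3; D→c1.
The unique mutual best reply is (C, c3), giving (6, 12).
Player 1's commitment gain: 7 − 6 = 1.

1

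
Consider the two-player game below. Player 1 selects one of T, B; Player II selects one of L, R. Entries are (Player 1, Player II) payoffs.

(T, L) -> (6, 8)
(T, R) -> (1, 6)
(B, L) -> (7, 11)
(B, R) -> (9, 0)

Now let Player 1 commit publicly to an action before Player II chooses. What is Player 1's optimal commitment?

B

Work backward from Player II's decision.
- T: BR = L, leader payoff 6.
- B: BR = L, leader payoff 7.
Maximizing over 6, 7, Player 1 chooses B. Subgame-perfect outcome: (B, L) with payoffs (7, 11).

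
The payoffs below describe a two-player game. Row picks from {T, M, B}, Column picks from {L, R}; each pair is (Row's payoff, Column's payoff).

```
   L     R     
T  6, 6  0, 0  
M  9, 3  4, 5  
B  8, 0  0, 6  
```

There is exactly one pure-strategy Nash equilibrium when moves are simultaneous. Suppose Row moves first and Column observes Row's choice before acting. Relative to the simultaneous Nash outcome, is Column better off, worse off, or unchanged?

better off

Backward induction with Row moving first.
- T → Column plays L (best of 6, 0); Row gets 6.
- M → Column plays R (best of 3, 5); Row gets 4.
- B → Column plays R (best of 0, 6); Row gets 0.
Row's induced payoffs are 6, 4, 0, so Row commits to T. Subgame-perfect outcome: (T, L) with payoffs (6, 6).
Under simultaneous play:
Row's best replies: L→M; R→M.
Column's best replies: T→L; M→R; B→R.
Only (M, R) has each player best-responding; Nash payoffs (4, 5).
Column earns 6 sequentially versus 5 at the Nash outcome: better off.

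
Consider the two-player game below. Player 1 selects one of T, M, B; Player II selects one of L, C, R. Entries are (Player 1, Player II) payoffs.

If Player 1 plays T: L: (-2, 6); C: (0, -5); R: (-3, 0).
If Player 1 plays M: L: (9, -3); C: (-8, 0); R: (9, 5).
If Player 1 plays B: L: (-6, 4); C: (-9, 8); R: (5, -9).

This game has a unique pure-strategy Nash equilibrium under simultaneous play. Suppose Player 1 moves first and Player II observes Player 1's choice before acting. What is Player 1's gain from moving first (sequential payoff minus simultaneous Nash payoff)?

0

Player II best-responds to each possible Player 1 move:
- T: BR = L, leader payoff -2.
- M: BR = R, leader payoff 9.
- B: BR = C, leader payoff -9.
Maximizing over -2, 9, -9, Player 1 chooses M. Subgame-perfect outcome: (M, R) with payoffs (9, 5).
Now find the simultaneous Nash equilibrium.
Player 1's best replies: L→M; C→T; R→M.
Player II's best replies: T→L; M→R; B→C.
Only (M, R) has each player best-responding; Nash payoffs (9, 5).
Player 1's commitment gain: 9 − 9 = 0.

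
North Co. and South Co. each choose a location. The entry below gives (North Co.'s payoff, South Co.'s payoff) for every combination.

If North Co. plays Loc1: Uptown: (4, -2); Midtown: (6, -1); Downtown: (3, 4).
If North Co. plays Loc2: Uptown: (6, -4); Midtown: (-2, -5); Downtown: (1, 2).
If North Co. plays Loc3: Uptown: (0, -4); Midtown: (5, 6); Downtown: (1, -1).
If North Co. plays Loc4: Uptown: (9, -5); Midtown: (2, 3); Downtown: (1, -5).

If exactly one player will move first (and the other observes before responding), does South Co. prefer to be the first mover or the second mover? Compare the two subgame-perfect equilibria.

second

If North Co. leads: South Co.'s best replies are Loc1→Downtown, Loc2→Downtown, Loc3→Midtown, Loc4→Midtown; North Co.'s induced payoffs 3, 1, 5, 2; outcome (Loc3, Midtown), payoffs (5, 6).
If South Co. leads: North Co.'s best replies are Uptown→Loc4, Midtown→Loc1, Downtown→Loc1; South Co.'s induced payoffs -5, -1, 4; outcome (Loc1, Downtown), payoffs (3, 4).
South Co. gets 4 moving first and 6 moving second, so South Co. prefers to move second.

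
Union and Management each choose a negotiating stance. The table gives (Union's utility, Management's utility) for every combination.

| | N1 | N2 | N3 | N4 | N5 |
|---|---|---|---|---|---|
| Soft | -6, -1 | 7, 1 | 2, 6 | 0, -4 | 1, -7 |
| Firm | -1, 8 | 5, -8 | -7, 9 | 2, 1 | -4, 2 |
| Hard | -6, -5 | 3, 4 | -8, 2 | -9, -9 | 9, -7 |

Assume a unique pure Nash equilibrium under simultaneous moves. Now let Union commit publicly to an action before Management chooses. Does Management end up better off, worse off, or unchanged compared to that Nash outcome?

worse off

Work backward from Management's decision.
- Soft: Management compares -1, 1, 6, -4, -7 and picks N3; Union would get 2.
- Firm: Management compares 8, -8, 9, 1, 2 and picks N3; Union would get -7.
- Hard: Management compares -5, 4, 2, -9, -7 and picks N2; Union would get 3.
Maximizing over 2, -7, 3, Union chooses Hard. Subgame-perfect outcome: (Hard, N2) with payoffs (3, 4).
Under simultaneous play:
Union's best replies: N1→Firm; N2→Soft; N3→Soft; N4→Firm; N5→Hard.
Management's best replies: Soft→N3; Firm→N3; Hard→N2.
Only (Soft, N3) has each player best-responding; Nash payoffs (2, 6).
Management earns 4 sequentially versus 6 at the Nash outcome: worse off.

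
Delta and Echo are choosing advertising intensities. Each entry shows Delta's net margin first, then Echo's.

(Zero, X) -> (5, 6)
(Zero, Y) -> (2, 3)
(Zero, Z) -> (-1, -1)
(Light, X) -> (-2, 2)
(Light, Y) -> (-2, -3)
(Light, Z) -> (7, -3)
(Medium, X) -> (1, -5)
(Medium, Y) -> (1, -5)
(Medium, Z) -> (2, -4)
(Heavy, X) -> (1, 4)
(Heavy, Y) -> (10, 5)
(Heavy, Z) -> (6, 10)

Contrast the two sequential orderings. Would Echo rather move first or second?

If Delta leads: Echo's best replies are Zero→X, Light→X, Medium→Z, Heavy→Z; Delta's induced payoffs 5, -2, 2, 6; outcome (Heavy, Z), payoffs (6, 10).
If Echo leads: Delta's best replies are X→Zero, Y→Heavy, Z→Light; Echo's induced payoffs 6, 5, -3; outcome (Zero, X), payoffs (5, 6).
Echo gets 6 moving first and 10 moving second, so Echo prefers to move second.

second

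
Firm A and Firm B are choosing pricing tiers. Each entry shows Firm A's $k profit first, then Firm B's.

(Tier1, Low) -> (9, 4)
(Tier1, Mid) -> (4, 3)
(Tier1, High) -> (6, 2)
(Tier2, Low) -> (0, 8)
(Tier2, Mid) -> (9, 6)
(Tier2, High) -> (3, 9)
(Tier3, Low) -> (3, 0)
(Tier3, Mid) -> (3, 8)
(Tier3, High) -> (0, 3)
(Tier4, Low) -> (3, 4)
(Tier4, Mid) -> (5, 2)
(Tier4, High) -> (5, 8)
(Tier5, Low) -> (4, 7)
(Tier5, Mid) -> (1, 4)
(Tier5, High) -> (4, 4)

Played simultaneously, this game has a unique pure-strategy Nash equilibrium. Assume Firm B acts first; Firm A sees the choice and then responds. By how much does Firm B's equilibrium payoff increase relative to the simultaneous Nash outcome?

Firm A best-responds to each possible Firm B move:
- Low: BR = Tier1, leader payoff 4.
- Mid: BR = Tier2, leader payoff 6.
- High: BR = Tier1, leader payoff 2.
Among 4, 6, 2, the best is 6 at Mid. Subgame-perfect outcome: (Tier2, Mid) with payoffs (9, 6).
For the simultaneous game, intersect best replies.
Firm A's best replies: Low→Tier1; Mid→Tier2; High→Tier1.
Firm B's best replies: Tier1→Low; Tier2→High; Tier3→Mid; Tier4→High; Tier5→Low.
The unique mutual best reply is (Tier1, Low), giving (9, 4).
Firm B's commitment gain: 6 − 4 = 2.

2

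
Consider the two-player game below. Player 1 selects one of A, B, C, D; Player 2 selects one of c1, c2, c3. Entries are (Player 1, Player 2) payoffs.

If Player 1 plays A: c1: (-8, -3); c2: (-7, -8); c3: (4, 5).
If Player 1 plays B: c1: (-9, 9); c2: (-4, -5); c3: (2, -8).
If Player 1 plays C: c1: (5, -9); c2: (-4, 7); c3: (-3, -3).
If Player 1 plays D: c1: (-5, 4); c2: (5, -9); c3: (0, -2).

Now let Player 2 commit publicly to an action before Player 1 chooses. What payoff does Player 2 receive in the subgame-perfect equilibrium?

Backward induction with Player 2 moving first.
- c1: BR = C, leader payoff -9.
- c2: BR = D, leader payoff -9.
- c3: BR = A, leader payoff 5.
Player 2's induced payoffs are -9, -9, 5, so Player 2 commits to c3. Subgame-perfect outcome: (A, c3) with payoffs (4, 5).

5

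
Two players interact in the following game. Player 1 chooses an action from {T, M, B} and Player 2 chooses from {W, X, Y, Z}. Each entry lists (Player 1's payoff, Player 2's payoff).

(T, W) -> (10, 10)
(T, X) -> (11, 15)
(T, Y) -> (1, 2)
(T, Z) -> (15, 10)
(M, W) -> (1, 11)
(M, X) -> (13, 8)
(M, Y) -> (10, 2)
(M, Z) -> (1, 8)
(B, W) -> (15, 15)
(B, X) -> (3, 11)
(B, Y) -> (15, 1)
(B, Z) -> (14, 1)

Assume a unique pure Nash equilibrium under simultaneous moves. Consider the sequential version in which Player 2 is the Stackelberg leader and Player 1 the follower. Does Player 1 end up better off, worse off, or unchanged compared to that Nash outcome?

Backward induction with Player 2 moving first.
- W: Player 1 compares 10, 1, 15 and picks B; Player 2 would get 15.
- X: Player 1 compares 11, 13, 3 and picks M; Player 2 would get 8.
- Y: Player 1 compares 1, 10, 15 and picks B; Player 2 would get 1.
- Z: Player 1 compares 15, 1, 14 and picks T; Player 2 would get 10.
Among 15, 8, 1, 10, the best is 15 at W. Subgame-perfect outcome: (B, W) with payoffs (15, 15).
Now find the simultaneous Nash equilibrium.
Player 1's best replies: W→B; X→M; Y→B; Z→T.
Player 2's best replies: T→X; M→W; B→W.
The unique mutual best reply is (B, W), giving (15, 15).
Player 1 earns 15 sequentially versus 15 at the Nash outcome: unchanged.

unchanged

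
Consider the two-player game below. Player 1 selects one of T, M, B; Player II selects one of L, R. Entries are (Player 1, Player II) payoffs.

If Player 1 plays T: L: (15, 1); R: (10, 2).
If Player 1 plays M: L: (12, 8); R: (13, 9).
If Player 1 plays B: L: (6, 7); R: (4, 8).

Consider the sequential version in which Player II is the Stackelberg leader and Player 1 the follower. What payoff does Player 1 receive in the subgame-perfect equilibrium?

Work backward from Player 1's decision.
- L: BR = T, leader payoff 1.
- R: BR = M, leader payoff 9.
Player II's induced payoffs are 1, 9, so Player II commits to R. Subgame-perfect outcome: (M, R) with payoffs (13, 9).

13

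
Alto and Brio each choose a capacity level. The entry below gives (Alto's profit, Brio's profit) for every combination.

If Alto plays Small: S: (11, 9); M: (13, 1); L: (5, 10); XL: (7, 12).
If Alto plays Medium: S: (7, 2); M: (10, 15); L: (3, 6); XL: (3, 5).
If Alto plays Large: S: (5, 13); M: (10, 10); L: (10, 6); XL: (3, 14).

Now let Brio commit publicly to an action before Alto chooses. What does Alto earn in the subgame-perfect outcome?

Solve by backward induction (Brio leads).
- S → Alto plays Small (best of 11, 7, 5); Brio gets 9.
- M → Alto plays Small (best of 13, 10, 10); Brio gets 1.
- L → Alto plays Large (best of 5, 3, 10); Brio gets 6.
- XL → Alto plays Small (best of 7, 3, 3); Brio gets 12.
Brio's induced payoffs are 9, 1, 6, 12, so Brio commits to XL. Subgame-perfect outcome: (Small, XL) with payoffs (7, 12).

7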